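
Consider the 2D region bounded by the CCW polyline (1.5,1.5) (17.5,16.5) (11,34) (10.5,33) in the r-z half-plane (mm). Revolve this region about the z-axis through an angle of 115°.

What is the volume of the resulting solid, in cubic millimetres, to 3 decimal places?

Profile (r,z), 4 vertices: (1.5,1.5) (17.5,16.5) (11,34) (10.5,33)
edge 0: (1.5,1.5)→(17.5,16.5)  cross = 1.5·16.5 − 17.5·1.5 = -1.5000; (r_i+r_j)·cross = 19·-1.5000 = -28.5000
edge 1: (17.5,16.5)→(11,34)  cross = 17.5·34 − 11·16.5 = 413.5000; (r_i+r_j)·cross = 28.5·413.5000 = 11784.7500
edge 2: (11,34)→(10.5,33)  cross = 11·33 − 10.5·34 = 6.0000; (r_i+r_j)·cross = 21.5·6.0000 = 129.0000
edge 3: (10.5,33)→(1.5,1.5)  cross = 10.5·1.5 − 1.5·33 = -33.7500; (r_i+r_j)·cross = 12·-33.7500 = -405.0000
Σcross = 384.2500 → A = |Σcross|/2 = 192.1250 mm²
Σ(r_i+r_j)·cross = 11480.2500 → first moment M = |Σ|/6 = 1913.3750
R_c = M/A = 1913.3750/192.1250 = 9.9590 mm
θ = 115° = 2.007129 rad
V = θ·R_c·A = 2.007129·9.9590·192.1250 = 3840.390 mm³

Volume = 3840.390 mm³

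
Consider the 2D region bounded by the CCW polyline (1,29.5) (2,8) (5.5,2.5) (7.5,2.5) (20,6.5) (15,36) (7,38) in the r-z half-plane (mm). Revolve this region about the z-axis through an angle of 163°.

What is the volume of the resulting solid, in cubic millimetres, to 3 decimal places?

Profile (r,z), 7 vertices: (1,29.5) (2,8) (5.5,2.5) (7.5,2.5) (20,6.5) (15,36) (7,38)
edge 0: (1,29.5)→(2,8)  cross = 1·8 − 2·29.5 = -51.0000; (r_i+r_j)·cross = 3·-51.0000 = -153.0000
edge 1: (2,8)→(5.5,2.5)  cross = 2·2.5 − 5.5·8 = -39.0000; (r_i+r_j)·cross = 7.5·-39.0000 = -292.5000
edge 2: (5.5,2.5)→(7.5,2.5)  cross = 5.5·2.5 − 7.5·2.5 = -5.0000; (r_i+r_j)·cross = 13·-5.0000 = -65.0000
edge 3: (7.5,2.5)→(20,6.5)  cross = 7.5·6.5 − 20·2.5 = -1.2500; (r_i+r_j)·cross = 27.5·-1.2500 = -34.3750
edge 4: (20,6.5)→(15,36)  cross = 20·36 − 15·6.5 = 622.5000; (r_i+r_j)·cross = 35·622.5000 = 21787.5000
edge 5: (15,36)→(7,38)  cross = 15·38 − 7·36 = 318.0000; (r_i+r_j)·cross = 22·318.0000 = 6996.0000
edge 6: (7,38)→(1,29.5)  cross = 7·29.5 − 1·38 = 168.5000; (r_i+r_j)·cross = 8·168.5000 = 1348.0000
Σcross = 1012.7500 → A = |Σcross|/2 = 506.3750 mm²
Σ(r_i+r_j)·cross = 29586.6250 → first moment M = |Σ|/6 = 4931.1042
R_c = M/A = 4931.1042/506.3750 = 9.7380 mm
θ = 163° = 2.844887 rad
V = θ·R_c·A = 2.844887·9.7380·506.3750 = 14028.433 mm³

Volume = 14028.433 mm³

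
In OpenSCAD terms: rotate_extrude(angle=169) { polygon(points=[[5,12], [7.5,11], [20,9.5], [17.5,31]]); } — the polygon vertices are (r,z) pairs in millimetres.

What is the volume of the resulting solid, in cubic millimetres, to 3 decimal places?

Volume = 6747.225 mm³

Profile (r,z), 4 vertices: (5,12) (7.5,11) (20,9.5) (17.5,31)
edge 0: (5,12)→(7.5,11)  cross = 5·11 − 7.5·12 = -35.0000; (r_i+r_j)·cross = 12.5·-35.0000 = -437.5000
edge 1: (7.5,11)→(20,9.5)  cross = 7.5·9.5 − 20·11 = -148.7500; (r_i+r_j)·cross = 27.5·-148.7500 = -4090.6250
edge 2: (20,9.5)→(17.5,31)  cross = 20·31 − 17.5·9.5 = 453.7500; (r_i+r_j)·cross = 37.5·453.7500 = 17015.6250
edge 3: (17.5,31)→(5,12)  cross = 17.5·12 − 5·31 = 55.0000; (r_i+r_j)·cross = 22.5·55.0000 = 1237.5000
Σcross = 325.0000 → A = |Σcross|/2 = 162.5000 mm²
Σ(r_i+r_j)·cross = 13725.0000 → first moment M = |Σ|/6 = 2287.5000
R_c = M/A = 2287.5000/162.5000 = 14.0769 mm
θ = 169° = 2.949606 rad
V = θ·R_c·A = 2.949606·14.0769·162.5000 = 6747.225 mm³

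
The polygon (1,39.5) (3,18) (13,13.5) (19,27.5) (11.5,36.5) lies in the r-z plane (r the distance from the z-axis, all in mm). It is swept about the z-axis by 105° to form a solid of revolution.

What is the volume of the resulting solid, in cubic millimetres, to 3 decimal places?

Profile (r,z), 5 vertices: (1,39.5) (3,18) (13,13.5) (19,27.5) (11.5,36.5)
edge 0: (1,39.5)→(3,18)  cross = 1·18 − 3·39.5 = -100.5000; (r_i+r_j)·cross = 4·-100.5000 = -402.0000
edge 1: (3,18)→(13,13.5)  cross = 3·13.5 − 13·18 = -193.5000; (r_i+r_j)·cross = 16·-193.5000 = -3096.0000
edge 2: (13,13.5)→(19,27.5)  cross = 13·27.5 − 19·13.5 = 101.0000; (r_i+r_j)·cross = 32·101.0000 = 3232.0000
edge 3: (19,27.5)→(11.5,36.5)  cross = 19·36.5 − 11.5·27.5 = 377.2500; (r_i+r_j)·cross = 30.5·377.2500 = 11506.1250
edge 4: (11.5,36.5)→(1,39.5)  cross = 11.5·39.5 − 1·36.5 = 417.7500; (r_i+r_j)·cross = 12.5·417.7500 = 5221.8750
Σcross = 602.0000 → A = |Σcross|/2 = 301.0000 mm²
Σ(r_i+r_j)·cross = 16462.0000 → first moment M = |Σ|/6 = 2743.6667
R_c = M/A = 2743.6667/301.0000 = 9.1152 mm
θ = 105° = 1.832596 rad
V = θ·R_c·A = 1.832596·9.1152·301.0000 = 5028.032 mm³

Volume = 5028.032 mm³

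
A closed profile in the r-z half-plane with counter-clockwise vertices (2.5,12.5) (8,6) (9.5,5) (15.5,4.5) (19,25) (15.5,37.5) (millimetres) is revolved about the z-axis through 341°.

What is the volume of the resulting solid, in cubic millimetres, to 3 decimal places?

Volume = 21200.246 mm³

Profile (r,z), 6 vertices: (2.5,12.5) (8,6) (9.5,5) (15.5,4.5) (19,25) (15.5,37.5)
edge 0: (2.5,12.5)→(8,6)  cross = 2.5·6 − 8·12.5 = -85.0000; (r_i+r_j)·cross = 10.5·-85.0000 = -892.5000
edge 1: (8,6)→(9.5,5)  cross = 8·5 − 9.5·6 = -17.0000; (r_i+r_j)·cross = 17.5·-17.0000 = -297.5000
edge 2: (9.5,5)→(15.5,4.5)  cross = 9.5·4.5 − 15.5·5 = -34.7500; (r_i+r_j)·cross = 25·-34.7500 = -868.7500
edge 3: (15.5,4.5)→(19,25)  cross = 15.5·25 − 19·4.5 = 302.0000; (r_i+r_j)·cross = 34.5·302.0000 = 10419.0000
edge 4: (19,25)→(15.5,37.5)  cross = 19·37.5 − 15.5·25 = 325.0000; (r_i+r_j)·cross = 34.5·325.0000 = 11212.5000
edge 5: (15.5,37.5)→(2.5,12.5)  cross = 15.5·12.5 − 2.5·37.5 = 100.0000; (r_i+r_j)·cross = 18·100.0000 = 1800.0000
Σcross = 590.2500 → A = |Σcross|/2 = 295.1250 mm²
Σ(r_i+r_j)·cross = 21372.7500 → first moment M = |Σ|/6 = 3562.1250
R_c = M/A = 3562.1250/295.1250 = 12.0699 mm
θ = 341° = 5.951573 rad
V = θ·R_c·A = 5.951573·12.0699·295.1250 = 21200.246 mm³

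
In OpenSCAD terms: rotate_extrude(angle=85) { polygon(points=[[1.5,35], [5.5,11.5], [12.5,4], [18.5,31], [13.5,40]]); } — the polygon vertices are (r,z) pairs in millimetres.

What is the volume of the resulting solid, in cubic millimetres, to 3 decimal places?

Volume = 5631.418 mm³

Profile (r,z), 5 vertices: (1.5,35) (5.5,11.5) (12.5,4) (18.5,31) (13.5,40)
edge 0: (1.5,35)→(5.5,11.5)  cross = 1.5·11.5 − 5.5·35 = -175.2500; (r_i+r_j)·cross = 7·-175.2500 = -1226.7500
edge 1: (5.5,11.5)→(12.5,4)  cross = 5.5·4 − 12.5·11.5 = -121.7500; (r_i+r_j)·cross = 18·-121.7500 = -2191.5000
edge 2: (12.5,4)→(18.5,31)  cross = 12.5·31 − 18.5·4 = 313.5000; (r_i+r_j)·cross = 31·313.5000 = 9718.5000
edge 3: (18.5,31)→(13.5,40)  cross = 18.5·40 − 13.5·31 = 321.5000; (r_i+r_j)·cross = 32·321.5000 = 10288.0000
edge 4: (13.5,40)→(1.5,35)  cross = 13.5·35 − 1.5·40 = 412.5000; (r_i+r_j)·cross = 15·412.5000 = 6187.5000
Σcross = 750.5000 → A = |Σcross|/2 = 375.2500 mm²
Σ(r_i+r_j)·cross = 22775.7500 → first moment M = |Σ|/6 = 3795.9583
R_c = M/A = 3795.9583/375.2500 = 10.1158 mm
θ = 85° = 1.483530 rad
V = θ·R_c·A = 1.483530·10.1158·375.2500 = 5631.418 mm³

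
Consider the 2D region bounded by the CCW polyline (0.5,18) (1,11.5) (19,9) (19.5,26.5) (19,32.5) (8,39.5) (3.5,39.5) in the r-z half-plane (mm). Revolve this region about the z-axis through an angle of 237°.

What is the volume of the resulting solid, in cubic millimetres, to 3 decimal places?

Profile (r,z), 7 vertices: (0.5,18) (1,11.5) (19,9) (19.5,26.5) (19,32.5) (8,39.5) (3.5,39.5)
edge 0: (0.5,18)→(1,11.5)  cross = 0.5·11.5 − 1·18 = -12.2500; (r_i+r_j)·cross = 1.5·-12.2500 = -18.3750
edge 1: (1,11.5)→(19,9)  cross = 1·9 − 19·11.5 = -209.5000; (r_i+r_j)·cross = 20·-209.5000 = -4190.0000
edge 2: (19,9)→(19.5,26.5)  cross = 19·26.5 − 19.5·9 = 328.0000; (r_i+r_j)·cross = 38.5·328.0000 = 12628.0000
edge 3: (19.5,26.5)→(19,32.5)  cross = 19.5·32.5 − 19·26.5 = 130.2500; (r_i+r_j)·cross = 38.5·130.2500 = 5014.6250
edge 4: (19,32.5)→(8,39.5)  cross = 19·39.5 − 8·32.5 = 490.5000; (r_i+r_j)·cross = 27·490.5000 = 13243.5000
edge 5: (8,39.5)→(3.5,39.5)  cross = 8·39.5 − 3.5·39.5 = 177.7500; (r_i+r_j)·cross = 11.5·177.7500 = 2044.1250
edge 6: (3.5,39.5)→(0.5,18)  cross = 3.5·18 − 0.5·39.5 = 43.2500; (r_i+r_j)·cross = 4·43.2500 = 173.0000
Σcross = 948.0000 → A = |Σcross|/2 = 474.0000 mm²
Σ(r_i+r_j)·cross = 28894.8750 → first moment M = |Σ|/6 = 4815.8125
R_c = M/A = 4815.8125/474.0000 = 10.1599 mm
θ = 237° = 4.136430 rad
V = θ·R_c·A = 4.136430·10.1599·474.0000 = 19920.273 mm³

Volume = 19920.273 mm³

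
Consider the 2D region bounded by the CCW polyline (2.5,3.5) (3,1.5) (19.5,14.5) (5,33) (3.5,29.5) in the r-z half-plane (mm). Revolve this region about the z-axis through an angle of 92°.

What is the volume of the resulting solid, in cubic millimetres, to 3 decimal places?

Volume = 3793.741 mm³

Profile (r,z), 5 vertices: (2.5,3.5) (3,1.5) (19.5,14.5) (5,33) (3.5,29.5)
edge 0: (2.5,3.5)→(3,1.5)  cross = 2.5·1.5 − 3·3.5 = -6.7500; (r_i+r_j)·cross = 5.5·-6.7500 = -37.1250
edge 1: (3,1.5)→(19.5,14.5)  cross = 3·14.5 − 19.5·1.5 = 14.2500; (r_i+r_j)·cross = 22.5·14.2500 = 320.6250
edge 2: (19.5,14.5)→(5,33)  cross = 19.5·33 − 5·14.5 = 571.0000; (r_i+r_j)·cross = 24.5·571.0000 = 13989.5000
edge 3: (5,33)→(3.5,29.5)  cross = 5·29.5 − 3.5·33 = 32.0000; (r_i+r_j)·cross = 8.5·32.0000 = 272.0000
edge 4: (3.5,29.5)→(2.5,3.5)  cross = 3.5·3.5 − 2.5·29.5 = -61.5000; (r_i+r_j)·cross = 6·-61.5000 = -369.0000
Σcross = 549.0000 → A = |Σcross|/2 = 274.5000 mm²
Σ(r_i+r_j)·cross = 14176.0000 → first moment M = |Σ|/6 = 2362.6667
R_c = M/A = 2362.6667/274.5000 = 8.6072 mm
θ = 92° = 1.605703 rad
V = θ·R_c·A = 1.605703·8.6072·274.5000 = 3793.741 mm³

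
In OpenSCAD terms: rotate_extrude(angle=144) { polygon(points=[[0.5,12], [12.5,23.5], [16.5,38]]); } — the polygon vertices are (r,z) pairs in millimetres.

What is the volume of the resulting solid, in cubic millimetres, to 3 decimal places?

Profile (r,z), 3 vertices: (0.5,12) (12.5,23.5) (16.5,38)
edge 0: (0.5,12)→(12.5,23.5)  cross = 0.5·23.5 − 12.5·12 = -138.2500; (r_i+r_j)·cross = 13·-138.2500 = -1797.2500
edge 1: (12.5,23.5)→(16.5,38)  cross = 12.5·38 − 16.5·23.5 = 87.2500; (r_i+r_j)·cross = 29·87.2500 = 2530.2500
edge 2: (16.5,38)→(0.5,12)  cross = 16.5·12 − 0.5·38 = 179.0000; (r_i+r_j)·cross = 17·179.0000 = 3043.0000
Σcross = 128.0000 → A = |Σcross|/2 = 64.0000 mm²
Σ(r_i+r_j)·cross = 3776.0000 → first moment M = |Σ|/6 = 629.3333
R_c = M/A = 629.3333/64.0000 = 9.8333 mm
θ = 144° = 2.513274 rad
V = θ·R_c·A = 2.513274·9.8333·64.0000 = 1581.687 mm³

Volume = 1581.687 mm³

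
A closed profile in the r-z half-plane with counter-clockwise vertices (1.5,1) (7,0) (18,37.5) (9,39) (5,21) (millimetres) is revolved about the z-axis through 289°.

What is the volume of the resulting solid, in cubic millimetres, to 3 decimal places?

Profile (r,z), 5 vertices: (1.5,1) (7,0) (18,37.5) (9,39) (5,21)
edge 0: (1.5,1)→(7,0)  cross = 1.5·0 − 7·1 = -7.0000; (r_i+r_j)·cross = 8.5·-7.0000 = -59.5000
edge 1: (7,0)→(18,37.5)  cross = 7·37.5 − 18·0 = 262.5000; (r_i+r_j)·cross = 25·262.5000 = 6562.5000
edge 2: (18,37.5)→(9,39)  cross = 18·39 − 9·37.5 = 364.5000; (r_i+r_j)·cross = 27·364.5000 = 9841.5000
edge 3: (9,39)→(5,21)  cross = 9·21 − 5·39 = -6.0000; (r_i+r_j)·cross = 14·-6.0000 = -84.0000
edge 4: (5,21)→(1.5,1)  cross = 5·1 − 1.5·21 = -26.5000; (r_i+r_j)·cross = 6.5·-26.5000 = -172.2500
Σcross = 587.5000 → A = |Σcross|/2 = 293.7500 mm²
Σ(r_i+r_j)·cross = 16088.2500 → first moment M = |Σ|/6 = 2681.3750
R_c = M/A = 2681.3750/293.7500 = 9.1281 mm
θ = 289° = 5.044002 rad
V = θ·R_c·A = 5.044002·9.1281·293.7500 = 13524.860 mm³

Volume = 13524.860 mm³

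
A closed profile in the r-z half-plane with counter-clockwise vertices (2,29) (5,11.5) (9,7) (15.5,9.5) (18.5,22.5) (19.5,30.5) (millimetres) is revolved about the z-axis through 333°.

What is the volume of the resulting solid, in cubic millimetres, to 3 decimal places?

Volume = 18521.947 mm³

Profile (r,z), 6 vertices: (2,29) (5,11.5) (9,7) (15.5,9.5) (18.5,22.5) (19.5,30.5)
edge 0: (2,29)→(5,11.5)  cross = 2·11.5 − 5·29 = -122.0000; (r_i+r_j)·cross = 7·-122.0000 = -854.0000
edge 1: (5,11.5)→(9,7)  cross = 5·7 − 9·11.5 = -68.5000; (r_i+r_j)·cross = 14·-68.5000 = -959.0000
edge 2: (9,7)→(15.5,9.5)  cross = 9·9.5 − 15.5·7 = -23.0000; (r_i+r_j)·cross = 24.5·-23.0000 = -563.5000
edge 3: (15.5,9.5)→(18.5,22.5)  cross = 15.5·22.5 − 18.5·9.5 = 173.0000; (r_i+r_j)·cross = 34·173.0000 = 5882.0000
edge 4: (18.5,22.5)→(19.5,30.5)  cross = 18.5·30.5 − 19.5·22.5 = 125.5000; (r_i+r_j)·cross = 38·125.5000 = 4769.0000
edge 5: (19.5,30.5)→(2,29)  cross = 19.5·29 − 2·30.5 = 504.5000; (r_i+r_j)·cross = 21.5·504.5000 = 10846.7500
Σcross = 589.5000 → A = |Σcross|/2 = 294.7500 mm²
Σ(r_i+r_j)·cross = 19121.2500 → first moment M = |Σ|/6 = 3186.8750
R_c = M/A = 3186.8750/294.7500 = 10.8121 mm
θ = 333° = 5.811946 rad
V = θ·R_c·A = 5.811946·10.8121·294.7500 = 18521.947 mm³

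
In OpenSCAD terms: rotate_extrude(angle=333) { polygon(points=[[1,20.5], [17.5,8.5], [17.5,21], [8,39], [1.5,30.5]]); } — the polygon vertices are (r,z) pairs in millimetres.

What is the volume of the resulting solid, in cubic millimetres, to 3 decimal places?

Profile (r,z), 5 vertices: (1,20.5) (17.5,8.5) (17.5,21) (8,39) (1.5,30.5)
edge 0: (1,20.5)→(17.5,8.5)  cross = 1·8.5 − 17.5·20.5 = -350.2500; (r_i+r_j)·cross = 18.5·-350.2500 = -6479.6250
edge 1: (17.5,8.5)→(17.5,21)  cross = 17.5·21 − 17.5·8.5 = 218.7500; (r_i+r_j)·cross = 35·218.7500 = 7656.2500
edge 2: (17.5,21)→(8,39)  cross = 17.5·39 − 8·21 = 514.5000; (r_i+r_j)·cross = 25.5·514.5000 = 13119.7500
edge 3: (8,39)→(1.5,30.5)  cross = 8·30.5 − 1.5·39 = 185.5000; (r_i+r_j)·cross = 9.5·185.5000 = 1762.2500
edge 4: (1.5,30.5)→(1,20.5)  cross = 1.5·20.5 − 1·30.5 = 0.2500; (r_i+r_j)·cross = 2.5·0.2500 = 0.6250
Σcross = 568.7500 → A = |Σcross|/2 = 284.3750 mm²
Σ(r_i+r_j)·cross = 16059.2500 → first moment M = |Σ|/6 = 2676.5417
R_c = M/A = 2676.5417/284.3750 = 9.4120 mm
θ = 333° = 5.811946 rad
V = θ·R_c·A = 5.811946·9.4120·284.3750 = 15555.917 mm³

Volume = 15555.917 mm³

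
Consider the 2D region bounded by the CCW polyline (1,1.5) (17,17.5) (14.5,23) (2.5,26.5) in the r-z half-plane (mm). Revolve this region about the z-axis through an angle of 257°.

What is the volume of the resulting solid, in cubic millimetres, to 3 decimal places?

Profile (r,z), 4 vertices: (1,1.5) (17,17.5) (14.5,23) (2.5,26.5)
edge 0: (1,1.5)→(17,17.5)  cross = 1·17.5 − 17·1.5 = -8.0000; (r_i+r_j)·cross = 18·-8.0000 = -144.0000
edge 1: (17,17.5)→(14.5,23)  cross = 17·23 − 14.5·17.5 = 137.2500; (r_i+r_j)·cross = 31.5·137.2500 = 4323.3750
edge 2: (14.5,23)→(2.5,26.5)  cross = 14.5·26.5 − 2.5·23 = 326.7500; (r_i+r_j)·cross = 17·326.7500 = 5554.7500
edge 3: (2.5,26.5)→(1,1.5)  cross = 2.5·1.5 − 1·26.5 = -22.7500; (r_i+r_j)·cross = 3.5·-22.7500 = -79.6250
Σcross = 433.2500 → A = |Σcross|/2 = 216.6250 mm²
Σ(r_i+r_j)·cross = 9654.5000 → first moment M = |Σ|/6 = 1609.0833
R_c = M/A = 1609.0833/216.6250 = 7.4280 mm
θ = 257° = 4.485496 rad
V = θ·R_c·A = 4.485496·7.4280·216.6250 = 7217.537 mm³

Volume = 7217.537 mm³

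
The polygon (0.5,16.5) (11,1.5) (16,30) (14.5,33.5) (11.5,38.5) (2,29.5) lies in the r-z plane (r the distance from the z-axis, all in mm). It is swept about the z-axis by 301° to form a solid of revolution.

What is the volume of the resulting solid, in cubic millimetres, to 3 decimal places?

Profile (r,z), 6 vertices: (0.5,16.5) (11,1.5) (16,30) (14.5,33.5) (11.5,38.5) (2,29.5)
edge 0: (0.5,16.5)→(11,1.5)  cross = 0.5·1.5 − 11·16.5 = -180.7500; (r_i+r_j)·cross = 11.5·-180.7500 = -2078.6250
edge 1: (11,1.5)→(16,30)  cross = 11·30 − 16·1.5 = 306.0000; (r_i+r_j)·cross = 27·306.0000 = 8262.0000
edge 2: (16,30)→(14.5,33.5)  cross = 16·33.5 − 14.5·30 = 101.0000; (r_i+r_j)·cross = 30.5·101.0000 = 3080.5000
edge 3: (14.5,33.5)→(11.5,38.5)  cross = 14.5·38.5 − 11.5·33.5 = 173.0000; (r_i+r_j)·cross = 26·173.0000 = 4498.0000
edge 4: (11.5,38.5)→(2,29.5)  cross = 11.5·29.5 − 2·38.5 = 262.2500; (r_i+r_j)·cross = 13.5·262.2500 = 3540.3750
edge 5: (2,29.5)→(0.5,16.5)  cross = 2·16.5 − 0.5·29.5 = 18.2500; (r_i+r_j)·cross = 2.5·18.2500 = 45.6250
Σcross = 679.7500 → A = |Σcross|/2 = 339.8750 mm²
Σ(r_i+r_j)·cross = 17347.8750 → first moment M = |Σ|/6 = 2891.3125
R_c = M/A = 2891.3125/339.8750 = 8.5070 mm
θ = 301° = 5.253441 rad
V = θ·R_c·A = 5.253441·8.5070·339.8750 = 15189.340 mm³

Volume = 15189.340 mm³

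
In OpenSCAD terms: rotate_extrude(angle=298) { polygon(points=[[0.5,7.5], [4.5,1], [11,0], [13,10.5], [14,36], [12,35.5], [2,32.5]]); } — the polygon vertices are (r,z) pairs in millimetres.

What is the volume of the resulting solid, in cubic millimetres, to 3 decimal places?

Volume = 14957.551 mm³

Profile (r,z), 7 vertices: (0.5,7.5) (4.5,1) (11,0) (13,10.5) (14,36) (12,35.5) (2,32.5)
edge 0: (0.5,7.5)→(4.5,1)  cross = 0.5·1 − 4.5·7.5 = -33.2500; (r_i+r_j)·cross = 5·-33.2500 = -166.2500
edge 1: (4.5,1)→(11,0)  cross = 4.5·0 − 11·1 = -11.0000; (r_i+r_j)·cross = 15.5·-11.0000 = -170.5000
edge 2: (11,0)→(13,10.5)  cross = 11·10.5 − 13·0 = 115.5000; (r_i+r_j)·cross = 24·115.5000 = 2772.0000
edge 3: (13,10.5)→(14,36)  cross = 13·36 − 14·10.5 = 321.0000; (r_i+r_j)·cross = 27·321.0000 = 8667.0000
edge 4: (14,36)→(12,35.5)  cross = 14·35.5 − 12·36 = 65.0000; (r_i+r_j)·cross = 26·65.0000 = 1690.0000
edge 5: (12,35.5)→(2,32.5)  cross = 12·32.5 − 2·35.5 = 319.0000; (r_i+r_j)·cross = 14·319.0000 = 4466.0000
edge 6: (2,32.5)→(0.5,7.5)  cross = 2·7.5 − 0.5·32.5 = -1.2500; (r_i+r_j)·cross = 2.5·-1.2500 = -3.1250
Σcross = 775.0000 → A = |Σcross|/2 = 387.5000 mm²
Σ(r_i+r_j)·cross = 17255.1250 → first moment M = |Σ|/6 = 2875.8542
R_c = M/A = 2875.8542/387.5000 = 7.4216 mm
θ = 298° = 5.201081 rad
V = θ·R_c·A = 5.201081·7.4216·387.5000 = 14957.551 mm³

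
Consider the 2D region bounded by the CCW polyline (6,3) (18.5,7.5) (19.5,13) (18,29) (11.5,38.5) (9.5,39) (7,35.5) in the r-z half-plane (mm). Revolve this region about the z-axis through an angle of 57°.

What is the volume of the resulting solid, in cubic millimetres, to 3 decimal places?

Profile (r,z), 7 vertices: (6,3) (18.5,7.5) (19.5,13) (18,29) (11.5,38.5) (9.5,39) (7,35.5)
edge 0: (6,3)→(18.5,7.5)  cross = 6·7.5 − 18.5·3 = -10.5000; (r_i+r_j)·cross = 24.5·-10.5000 = -257.2500
edge 1: (18.5,7.5)→(19.5,13)  cross = 18.5·13 − 19.5·7.5 = 94.2500; (r_i+r_j)·cross = 38·94.2500 = 3581.5000
edge 2: (19.5,13)→(18,29)  cross = 19.5·29 − 18·13 = 331.5000; (r_i+r_j)·cross = 37.5·331.5000 = 12431.2500
edge 3: (18,29)→(11.5,38.5)  cross = 18·38.5 − 11.5·29 = 359.5000; (r_i+r_j)·cross = 29.5·359.5000 = 10605.2500
edge 4: (11.5,38.5)→(9.5,39)  cross = 11.5·39 − 9.5·38.5 = 82.7500; (r_i+r_j)·cross = 21·82.7500 = 1737.7500
edge 5: (9.5,39)→(7,35.5)  cross = 9.5·35.5 − 7·39 = 64.2500; (r_i+r_j)·cross = 16.5·64.2500 = 1060.1250
edge 6: (7,35.5)→(6,3)  cross = 7·3 − 6·35.5 = -192.0000; (r_i+r_j)·cross = 13·-192.0000 = -2496.0000
Σcross = 729.7500 → A = |Σcross|/2 = 364.8750 mm²
Σ(r_i+r_j)·cross = 26662.6250 → first moment M = |Σ|/6 = 4443.7708
R_c = M/A = 4443.7708/364.8750 = 12.1789 mm
θ = 57° = 0.994838 rad
V = θ·R_c·A = 0.994838·12.1789·364.8750 = 4420.831 mm³

Volume = 4420.831 mm³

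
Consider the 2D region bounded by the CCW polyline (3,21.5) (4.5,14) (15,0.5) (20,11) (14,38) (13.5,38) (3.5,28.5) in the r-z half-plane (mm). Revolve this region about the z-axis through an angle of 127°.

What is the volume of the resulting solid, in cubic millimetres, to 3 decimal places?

Profile (r,z), 7 vertices: (3,21.5) (4.5,14) (15,0.5) (20,11) (14,38) (13.5,38) (3.5,28.5)
edge 0: (3,21.5)→(4.5,14)  cross = 3·14 − 4.5·21.5 = -54.7500; (r_i+r_j)·cross = 7.5·-54.7500 = -410.6250
edge 1: (4.5,14)→(15,0.5)  cross = 4.5·0.5 − 15·14 = -207.7500; (r_i+r_j)·cross = 19.5·-207.7500 = -4051.1250
edge 2: (15,0.5)→(20,11)  cross = 15·11 − 20·0.5 = 155.0000; (r_i+r_j)·cross = 35·155.0000 = 5425.0000
edge 3: (20,11)→(14,38)  cross = 20·38 − 14·11 = 606.0000; (r_i+r_j)·cross = 34·606.0000 = 20604.0000
edge 4: (14,38)→(13.5,38)  cross = 14·38 − 13.5·38 = 19.0000; (r_i+r_j)·cross = 27.5·19.0000 = 522.5000
edge 5: (13.5,38)→(3.5,28.5)  cross = 13.5·28.5 − 3.5·38 = 251.7500; (r_i+r_j)·cross = 17·251.7500 = 4279.7500
edge 6: (3.5,28.5)→(3,21.5)  cross = 3.5·21.5 − 3·28.5 = -10.2500; (r_i+r_j)·cross = 6.5·-10.2500 = -66.6250
Σcross = 759.0000 → A = |Σcross|/2 = 379.5000 mm²
Σ(r_i+r_j)·cross = 26302.8750 → first moment M = |Σ|/6 = 4383.8125
R_c = M/A = 4383.8125/379.5000 = 11.5515 mm
θ = 127° = 2.216568 rad
V = θ·R_c·A = 2.216568·11.5515·379.5000 = 9717.019 mm³

Volume = 9717.019 mm³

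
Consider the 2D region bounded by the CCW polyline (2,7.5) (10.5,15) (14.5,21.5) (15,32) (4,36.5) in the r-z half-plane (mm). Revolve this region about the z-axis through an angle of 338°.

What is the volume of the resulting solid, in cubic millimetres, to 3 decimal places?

Profile (r,z), 5 vertices: (2,7.5) (10.5,15) (14.5,21.5) (15,32) (4,36.5)
edge 0: (2,7.5)→(10.5,15)  cross = 2·15 − 10.5·7.5 = -48.7500; (r_i+r_j)·cross = 12.5·-48.7500 = -609.3750
edge 1: (10.5,15)→(14.5,21.5)  cross = 10.5·21.5 − 14.5·15 = 8.2500; (r_i+r_j)·cross = 25·8.2500 = 206.2500
edge 2: (14.5,21.5)→(15,32)  cross = 14.5·32 − 15·21.5 = 141.5000; (r_i+r_j)·cross = 29.5·141.5000 = 4174.2500
edge 3: (15,32)→(4,36.5)  cross = 15·36.5 − 4·32 = 419.5000; (r_i+r_j)·cross = 19·419.5000 = 7970.5000
edge 4: (4,36.5)→(2,7.5)  cross = 4·7.5 − 2·36.5 = -43.0000; (r_i+r_j)·cross = 6·-43.0000 = -258.0000
Σcross = 477.5000 → A = |Σcross|/2 = 238.7500 mm²
Σ(r_i+r_j)·cross = 11483.6250 → first moment M = |Σ|/6 = 1913.9375
R_c = M/A = 1913.9375/238.7500 = 8.0165 mm
θ = 338° = 5.899213 rad
V = θ·R_c·A = 5.899213·8.0165·238.7500 = 11290.725 mm³

Volume = 11290.725 mm³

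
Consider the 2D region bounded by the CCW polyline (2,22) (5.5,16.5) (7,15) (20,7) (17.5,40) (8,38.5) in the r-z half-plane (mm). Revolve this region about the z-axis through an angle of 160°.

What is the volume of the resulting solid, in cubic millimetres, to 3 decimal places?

Profile (r,z), 6 vertices: (2,22) (5.5,16.5) (7,15) (20,7) (17.5,40) (8,38.5)
edge 0: (2,22)→(5.5,16.5)  cross = 2·16.5 − 5.5·22 = -88.0000; (r_i+r_j)·cross = 7.5·-88.0000 = -660.0000
edge 1: (5.5,16.5)→(7,15)  cross = 5.5·15 − 7·16.5 = -33.0000; (r_i+r_j)·cross = 12.5·-33.0000 = -412.5000
edge 2: (7,15)→(20,7)  cross = 7·7 − 20·15 = -251.0000; (r_i+r_j)·cross = 27·-251.0000 = -6777.0000
edge 3: (20,7)→(17.5,40)  cross = 20·40 − 17.5·7 = 677.5000; (r_i+r_j)·cross = 37.5·677.5000 = 25406.2500
edge 4: (17.5,40)→(8,38.5)  cross = 17.5·38.5 − 8·40 = 353.7500; (r_i+r_j)·cross = 25.5·353.7500 = 9020.6250
edge 5: (8,38.5)→(2,22)  cross = 8·22 − 2·38.5 = 99.0000; (r_i+r_j)·cross = 10·99.0000 = 990.0000
Σcross = 758.2500 → A = |Σcross|/2 = 379.1250 mm²
Σ(r_i+r_j)·cross = 27567.3750 → first moment M = |Σ|/6 = 4594.5625
R_c = M/A = 4594.5625/379.1250 = 12.1189 mm
θ = 160° = 2.792527 rad
V = θ·R_c·A = 2.792527·12.1189·379.1250 = 12830.439 mm³

Volume = 12830.439 mm³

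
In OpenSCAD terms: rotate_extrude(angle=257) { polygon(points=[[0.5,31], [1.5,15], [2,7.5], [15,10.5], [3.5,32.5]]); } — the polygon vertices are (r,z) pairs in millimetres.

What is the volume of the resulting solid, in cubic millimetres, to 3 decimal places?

Profile (r,z), 5 vertices: (0.5,31) (1.5,15) (2,7.5) (15,10.5) (3.5,32.5)
edge 0: (0.5,31)→(1.5,15)  cross = 0.5·15 − 1.5·31 = -39.0000; (r_i+r_j)·cross = 2·-39.0000 = -78.0000
edge 1: (1.5,15)→(2,7.5)  cross = 1.5·7.5 − 2·15 = -18.7500; (r_i+r_j)·cross = 3.5·-18.7500 = -65.6250
edge 2: (2,7.5)→(15,10.5)  cross = 2·10.5 − 15·7.5 = -91.5000; (r_i+r_j)·cross = 17·-91.5000 = -1555.5000
edge 3: (15,10.5)→(3.5,32.5)  cross = 15·32.5 − 3.5·10.5 = 450.7500; (r_i+r_j)·cross = 18.5·450.7500 = 8338.8750
edge 4: (3.5,32.5)→(0.5,31)  cross = 3.5·31 − 0.5·32.5 = 92.2500; (r_i+r_j)·cross = 4·92.2500 = 369.0000
Σcross = 393.7500 → A = |Σcross|/2 = 196.8750 mm²
Σ(r_i+r_j)·cross = 7008.7500 → first moment M = |Σ|/6 = 1168.1250
R_c = M/A = 1168.1250/196.8750 = 5.9333 mm
θ = 257° = 4.485496 rad
V = θ·R_c·A = 4.485496·5.9333·196.8750 = 5239.620 mm³

Volume = 5239.620 mm³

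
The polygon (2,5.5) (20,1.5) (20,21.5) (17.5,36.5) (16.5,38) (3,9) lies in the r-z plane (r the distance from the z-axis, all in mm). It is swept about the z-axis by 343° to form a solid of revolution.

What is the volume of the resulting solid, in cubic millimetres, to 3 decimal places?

Profile (r,z), 6 vertices: (2,5.5) (20,1.5) (20,21.5) (17.5,36.5) (16.5,38) (3,9)
edge 0: (2,5.5)→(20,1.5)  cross = 2·1.5 − 20·5.5 = -107.0000; (r_i+r_j)·cross = 22·-107.0000 = -2354.0000
edge 1: (20,1.5)→(20,21.5)  cross = 20·21.5 − 20·1.5 = 400.0000; (r_i+r_j)·cross = 40·400.0000 = 16000.0000
edge 2: (20,21.5)→(17.5,36.5)  cross = 20·36.5 − 17.5·21.5 = 353.7500; (r_i+r_j)·cross = 37.5·353.7500 = 13265.6250
edge 3: (17.5,36.5)→(16.5,38)  cross = 17.5·38 − 16.5·36.5 = 62.7500; (r_i+r_j)·cross = 34·62.7500 = 2133.5000
edge 4: (16.5,38)→(3,9)  cross = 16.5·9 − 3·38 = 34.5000; (r_i+r_j)·cross = 19.5·34.5000 = 672.7500
edge 5: (3,9)→(2,5.5)  cross = 3·5.5 − 2·9 = -1.5000; (r_i+r_j)·cross = 5·-1.5000 = -7.5000
Σcross = 742.5000 → A = |Σcross|/2 = 371.2500 mm²
Σ(r_i+r_j)·cross = 29710.3750 → first moment M = |Σ|/6 = 4951.7292
R_c = M/A = 4951.7292/371.2500 = 13.3380 mm
θ = 343° = 5.986479 rad
V = θ·R_c·A = 5.986479·13.3380·371.2500 = 29643.424 mm³

Volume = 29643.424 mm³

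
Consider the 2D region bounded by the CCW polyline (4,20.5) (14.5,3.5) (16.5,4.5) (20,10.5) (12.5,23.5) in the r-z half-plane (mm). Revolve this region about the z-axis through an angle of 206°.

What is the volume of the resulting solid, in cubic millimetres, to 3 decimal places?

Profile (r,z), 5 vertices: (4,20.5) (14.5,3.5) (16.5,4.5) (20,10.5) (12.5,23.5)
edge 0: (4,20.5)→(14.5,3.5)  cross = 4·3.5 − 14.5·20.5 = -283.2500; (r_i+r_j)·cross = 18.5·-283.2500 = -5240.1250
edge 1: (14.5,3.5)→(16.5,4.5)  cross = 14.5·4.5 − 16.5·3.5 = 7.5000; (r_i+r_j)·cross = 31·7.5000 = 232.5000
edge 2: (16.5,4.5)→(20,10.5)  cross = 16.5·10.5 − 20·4.5 = 83.2500; (r_i+r_j)·cross = 36.5·83.2500 = 3038.6250
edge 3: (20,10.5)→(12.5,23.5)  cross = 20·23.5 − 12.5·10.5 = 338.7500; (r_i+r_j)·cross = 32.5·338.7500 = 11009.3750
edge 4: (12.5,23.5)→(4,20.5)  cross = 12.5·20.5 − 4·23.5 = 162.2500; (r_i+r_j)·cross = 16.5·162.2500 = 2677.1250
Σcross = 308.5000 → A = |Σcross|/2 = 154.2500 mm²
Σ(r_i+r_j)·cross = 11717.5000 → first moment M = |Σ|/6 = 1952.9167
R_c = M/A = 1952.9167/154.2500 = 12.6607 mm
θ = 206° = 3.595378 rad
V = θ·R_c·A = 3.595378·12.6607·154.2500 = 7021.474 mm³

Volume = 7021.474 mm³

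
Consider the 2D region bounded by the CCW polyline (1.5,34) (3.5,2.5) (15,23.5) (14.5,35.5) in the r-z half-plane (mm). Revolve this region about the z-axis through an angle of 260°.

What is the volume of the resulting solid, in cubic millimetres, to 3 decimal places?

Volume = 9789.857 mm³

Profile (r,z), 4 vertices: (1.5,34) (3.5,2.5) (15,23.5) (14.5,35.5)
edge 0: (1.5,34)→(3.5,2.5)  cross = 1.5·2.5 − 3.5·34 = -115.2500; (r_i+r_j)·cross = 5·-115.2500 = -576.2500
edge 1: (3.5,2.5)→(15,23.5)  cross = 3.5·23.5 − 15·2.5 = 44.7500; (r_i+r_j)·cross = 18.5·44.7500 = 827.8750
edge 2: (15,23.5)→(14.5,35.5)  cross = 15·35.5 − 14.5·23.5 = 191.7500; (r_i+r_j)·cross = 29.5·191.7500 = 5656.6250
edge 3: (14.5,35.5)→(1.5,34)  cross = 14.5·34 − 1.5·35.5 = 439.7500; (r_i+r_j)·cross = 16·439.7500 = 7036.0000
Σcross = 561.0000 → A = |Σcross|/2 = 280.5000 mm²
Σ(r_i+r_j)·cross = 12944.2500 → first moment M = |Σ|/6 = 2157.3750
R_c = M/A = 2157.3750/280.5000 = 7.6912 mm
θ = 260° = 4.537856 rad
V = θ·R_c·A = 4.537856·7.6912·280.5000 = 9789.857 mm³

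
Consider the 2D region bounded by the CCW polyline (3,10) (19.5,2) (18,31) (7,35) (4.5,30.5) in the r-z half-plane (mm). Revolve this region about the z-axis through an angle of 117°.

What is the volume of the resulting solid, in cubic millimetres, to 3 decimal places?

Profile (r,z), 5 vertices: (3,10) (19.5,2) (18,31) (7,35) (4.5,30.5)
edge 0: (3,10)→(19.5,2)  cross = 3·2 − 19.5·10 = -189.0000; (r_i+r_j)·cross = 22.5·-189.0000 = -4252.5000
edge 1: (19.5,2)→(18,31)  cross = 19.5·31 − 18·2 = 568.5000; (r_i+r_j)·cross = 37.5·568.5000 = 21318.7500
edge 2: (18,31)→(7,35)  cross = 18·35 − 7·31 = 413.0000; (r_i+r_j)·cross = 25·413.0000 = 10325.0000
edge 3: (7,35)→(4.5,30.5)  cross = 7·30.5 − 4.5·35 = 56.0000; (r_i+r_j)·cross = 11.5·56.0000 = 644.0000
edge 4: (4.5,30.5)→(3,10)  cross = 4.5·10 − 3·30.5 = -46.5000; (r_i+r_j)·cross = 7.5·-46.5000 = -348.7500
Σcross = 802.0000 → A = |Σcross|/2 = 401.0000 mm²
Σ(r_i+r_j)·cross = 27686.5000 → first moment M = |Σ|/6 = 4614.4167
R_c = M/A = 4614.4167/401.0000 = 11.5073 mm
θ = 117° = 2.042035 rad
V = θ·R_c·A = 2.042035·11.5073·401.0000 = 9422.801 mm³

Volume = 9422.801 mm³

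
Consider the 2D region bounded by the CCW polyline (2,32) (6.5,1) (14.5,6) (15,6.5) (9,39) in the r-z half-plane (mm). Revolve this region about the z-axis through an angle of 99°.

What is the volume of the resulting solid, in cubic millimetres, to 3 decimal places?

Profile (r,z), 5 vertices: (2,32) (6.5,1) (14.5,6) (15,6.5) (9,39)
edge 0: (2,32)→(6.5,1)  cross = 2·1 − 6.5·32 = -206.0000; (r_i+r_j)·cross = 8.5·-206.0000 = -1751.0000
edge 1: (6.5,1)→(14.5,6)  cross = 6.5·6 − 14.5·1 = 24.5000; (r_i+r_j)·cross = 21·24.5000 = 514.5000
edge 2: (14.5,6)→(15,6.5)  cross = 14.5·6.5 − 15·6 = 4.2500; (r_i+r_j)·cross = 29.5·4.2500 = 125.3750
edge 3: (15,6.5)→(9,39)  cross = 15·39 − 9·6.5 = 526.5000; (r_i+r_j)·cross = 24·526.5000 = 12636.0000
edge 4: (9,39)→(2,32)  cross = 9·32 − 2·39 = 210.0000; (r_i+r_j)·cross = 11·210.0000 = 2310.0000
Σcross = 559.2500 → A = |Σcross|/2 = 279.6250 mm²
Σ(r_i+r_j)·cross = 13834.8750 → first moment M = |Σ|/6 = 2305.8125
R_c = M/A = 2305.8125/279.6250 = 8.2461 mm
θ = 99° = 1.727876 rad
V = θ·R_c·A = 1.727876·8.2461·279.6250 = 3984.158 mm³

Volume = 3984.158 mm³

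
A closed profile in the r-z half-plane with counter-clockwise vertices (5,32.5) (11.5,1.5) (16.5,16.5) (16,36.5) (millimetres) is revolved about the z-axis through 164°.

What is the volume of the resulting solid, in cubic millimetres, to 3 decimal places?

Profile (r,z), 4 vertices: (5,32.5) (11.5,1.5) (16.5,16.5) (16,36.5)
edge 0: (5,32.5)→(11.5,1.5)  cross = 5·1.5 − 11.5·32.5 = -366.2500; (r_i+r_j)·cross = 16.5·-366.2500 = -6043.1250
edge 1: (11.5,1.5)→(16.5,16.5)  cross = 11.5·16.5 − 16.5·1.5 = 165.0000; (r_i+r_j)·cross = 28·165.0000 = 4620.0000
edge 2: (16.5,16.5)→(16,36.5)  cross = 16.5·36.5 − 16·16.5 = 338.2500; (r_i+r_j)·cross = 32.5·338.2500 = 10993.1250
edge 3: (16,36.5)→(5,32.5)  cross = 16·32.5 − 5·36.5 = 337.5000; (r_i+r_j)·cross = 21·337.5000 = 7087.5000
Σcross = 474.5000 → A = |Σcross|/2 = 237.2500 mm²
Σ(r_i+r_j)·cross = 16657.5000 → first moment M = |Σ|/6 = 2776.2500
R_c = M/A = 2776.2500/237.2500 = 11.7018 mm
θ = 164° = 2.862340 rad
V = θ·R_c·A = 2.862340·11.7018·237.2500 = 7946.571 mm³

Volume = 7946.571 mm³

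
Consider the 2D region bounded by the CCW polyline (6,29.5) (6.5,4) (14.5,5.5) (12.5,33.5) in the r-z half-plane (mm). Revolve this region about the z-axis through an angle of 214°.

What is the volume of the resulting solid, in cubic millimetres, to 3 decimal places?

Volume = 7344.420 mm³

Profile (r,z), 4 vertices: (6,29.5) (6.5,4) (14.5,5.5) (12.5,33.5)
edge 0: (6,29.5)→(6.5,4)  cross = 6·4 − 6.5·29.5 = -167.7500; (r_i+r_j)·cross = 12.5·-167.7500 = -2096.8750
edge 1: (6.5,4)→(14.5,5.5)  cross = 6.5·5.5 − 14.5·4 = -22.2500; (r_i+r_j)·cross = 21·-22.2500 = -467.2500
edge 2: (14.5,5.5)→(12.5,33.5)  cross = 14.5·33.5 − 12.5·5.5 = 417.0000; (r_i+r_j)·cross = 27·417.0000 = 11259.0000
edge 3: (12.5,33.5)→(6,29.5)  cross = 12.5·29.5 − 6·33.5 = 167.7500; (r_i+r_j)·cross = 18.5·167.7500 = 3103.3750
Σcross = 394.7500 → A = |Σcross|/2 = 197.3750 mm²
Σ(r_i+r_j)·cross = 11798.2500 → first moment M = |Σ|/6 = 1966.3750
R_c = M/A = 1966.3750/197.3750 = 9.9626 mm
θ = 214° = 3.735005 rad
V = θ·R_c·A = 3.735005·9.9626·197.3750 = 7344.420 mm³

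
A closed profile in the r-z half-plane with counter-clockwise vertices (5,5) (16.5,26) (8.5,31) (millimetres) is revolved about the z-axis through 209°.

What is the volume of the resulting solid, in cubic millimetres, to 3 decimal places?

Profile (r,z), 3 vertices: (5,5) (16.5,26) (8.5,31)
edge 0: (5,5)→(16.5,26)  cross = 5·26 − 16.5·5 = 47.5000; (r_i+r_j)·cross = 21.5·47.5000 = 1021.2500
edge 1: (16.5,26)→(8.5,31)  cross = 16.5·31 − 8.5·26 = 290.5000; (r_i+r_j)·cross = 25·290.5000 = 7262.5000
edge 2: (8.5,31)→(5,5)  cross = 8.5·5 − 5·31 = -112.5000; (r_i+r_j)·cross = 13.5·-112.5000 = -1518.7500
Σcross = 225.5000 → A = |Σcross|/2 = 112.7500 mm²
Σ(r_i+r_j)·cross = 6765.0000 → first moment M = |Σ|/6 = 1127.5000
R_c = M/A = 1127.5000/112.7500 = 10.0000 mm
θ = 209° = 3.647738 rad
V = θ·R_c·A = 3.647738·10.0000·112.7500 = 4112.825 mm³

Volume = 4112.825 mm³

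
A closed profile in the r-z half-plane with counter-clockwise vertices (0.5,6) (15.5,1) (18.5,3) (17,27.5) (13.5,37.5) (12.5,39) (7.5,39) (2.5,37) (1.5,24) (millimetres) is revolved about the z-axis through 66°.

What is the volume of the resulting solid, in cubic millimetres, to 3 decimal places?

Profile (r,z), 9 vertices: (0.5,6) (15.5,1) (18.5,3) (17,27.5) (13.5,37.5) (12.5,39) (7.5,39) (2.5,37) (1.5,24)
edge 0: (0.5,6)→(15.5,1)  cross = 0.5·1 − 15.5·6 = -92.5000; (r_i+r_j)·cross = 16·-92.5000 = -1480.0000
edge 1: (15.5,1)→(18.5,3)  cross = 15.5·3 − 18.5·1 = 28.0000; (r_i+r_j)·cross = 34·28.0000 = 952.0000
edge 2: (18.5,3)→(17,27.5)  cross = 18.5·27.5 − 17·3 = 457.7500; (r_i+r_j)·cross = 35.5·457.7500 = 16250.1250
edge 3: (17,27.5)→(13.5,37.5)  cross = 17·37.5 − 13.5·27.5 = 266.2500; (r_i+r_j)·cross = 30.5·266.2500 = 8120.6250
edge 4: (13.5,37.5)→(12.5,39)  cross = 13.5·39 − 12.5·37.5 = 57.7500; (r_i+r_j)·cross = 26·57.7500 = 1501.5000
edge 5: (12.5,39)→(7.5,39)  cross = 12.5·39 − 7.5·39 = 195.0000; (r_i+r_j)·cross = 20·195.0000 = 3900.0000
edge 6: (7.5,39)→(2.5,37)  cross = 7.5·37 − 2.5·39 = 180.0000; (r_i+r_j)·cross = 10·180.0000 = 1800.0000
edge 7: (2.5,37)→(1.5,24)  cross = 2.5·24 − 1.5·37 = 4.5000; (r_i+r_j)·cross = 4·4.5000 = 18.0000
edge 8: (1.5,24)→(0.5,6)  cross = 1.5·6 − 0.5·24 = -3.0000; (r_i+r_j)·cross = 2·-3.0000 = -6.0000
Σcross = 1093.7500 → A = |Σcross|/2 = 546.8750 mm²
Σ(r_i+r_j)·cross = 31056.2500 → first moment M = |Σ|/6 = 5176.0417
R_c = M/A = 5176.0417/546.8750 = 9.4648 mm
θ = 66° = 1.151917 rad
V = θ·R_c·A = 1.151917·9.4648·546.8750 = 5962.372 mm³

Volume = 5962.372 mm³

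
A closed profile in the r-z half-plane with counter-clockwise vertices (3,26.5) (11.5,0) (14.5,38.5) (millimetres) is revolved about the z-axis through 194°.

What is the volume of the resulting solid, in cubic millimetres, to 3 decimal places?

Volume = 6656.614 mm³

Profile (r,z), 3 vertices: (3,26.5) (11.5,0) (14.5,38.5)
edge 0: (3,26.5)→(11.5,0)  cross = 3·0 − 11.5·26.5 = -304.7500; (r_i+r_j)·cross = 14.5·-304.7500 = -4418.8750
edge 1: (11.5,0)→(14.5,38.5)  cross = 11.5·38.5 − 14.5·0 = 442.7500; (r_i+r_j)·cross = 26·442.7500 = 11511.5000
edge 2: (14.5,38.5)→(3,26.5)  cross = 14.5·26.5 − 3·38.5 = 268.7500; (r_i+r_j)·cross = 17.5·268.7500 = 4703.1250
Σcross = 406.7500 → A = |Σcross|/2 = 203.3750 mm²
Σ(r_i+r_j)·cross = 11795.7500 → first moment M = |Σ|/6 = 1965.9583
R_c = M/A = 1965.9583/203.3750 = 9.6667 mm
θ = 194° = 3.385939 rad
V = θ·R_c·A = 3.385939·9.6667·203.3750 = 6656.614 mm³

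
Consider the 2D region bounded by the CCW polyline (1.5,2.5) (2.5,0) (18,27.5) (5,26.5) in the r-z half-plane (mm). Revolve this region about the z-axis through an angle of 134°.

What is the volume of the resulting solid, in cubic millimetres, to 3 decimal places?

Volume = 3514.251 mm³

Profile (r,z), 4 vertices: (1.5,2.5) (2.5,0) (18,27.5) (5,26.5)
edge 0: (1.5,2.5)→(2.5,0)  cross = 1.5·0 − 2.5·2.5 = -6.2500; (r_i+r_j)·cross = 4·-6.2500 = -25.0000
edge 1: (2.5,0)→(18,27.5)  cross = 2.5·27.5 − 18·0 = 68.7500; (r_i+r_j)·cross = 20.5·68.7500 = 1409.3750
edge 2: (18,27.5)→(5,26.5)  cross = 18·26.5 − 5·27.5 = 339.5000; (r_i+r_j)·cross = 23·339.5000 = 7808.5000
edge 3: (5,26.5)→(1.5,2.5)  cross = 5·2.5 − 1.5·26.5 = -27.2500; (r_i+r_j)·cross = 6.5·-27.2500 = -177.1250
Σcross = 374.7500 → A = |Σcross|/2 = 187.3750 mm²
Σ(r_i+r_j)·cross = 9015.7500 → first moment M = |Σ|/6 = 1502.6250
R_c = M/A = 1502.6250/187.3750 = 8.0193 mm
θ = 134° = 2.338741 rad
V = θ·R_c·A = 2.338741·8.0193·187.3750 = 3514.251 mm³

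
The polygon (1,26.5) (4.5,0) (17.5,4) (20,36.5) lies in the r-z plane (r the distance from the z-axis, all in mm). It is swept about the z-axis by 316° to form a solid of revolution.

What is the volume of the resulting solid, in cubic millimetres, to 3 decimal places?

Volume = 28547.574 mm³

Profile (r,z), 4 vertices: (1,26.5) (4.5,0) (17.5,4) (20,36.5)
edge 0: (1,26.5)→(4.5,0)  cross = 1·0 − 4.5·26.5 = -119.2500; (r_i+r_j)·cross = 5.5·-119.2500 = -655.8750
edge 1: (4.5,0)→(17.5,4)  cross = 4.5·4 − 17.5·0 = 18.0000; (r_i+r_j)·cross = 22·18.0000 = 396.0000
edge 2: (17.5,4)→(20,36.5)  cross = 17.5·36.5 − 20·4 = 558.7500; (r_i+r_j)·cross = 37.5·558.7500 = 20953.1250
edge 3: (20,36.5)→(1,26.5)  cross = 20·26.5 − 1·36.5 = 493.5000; (r_i+r_j)·cross = 21·493.5000 = 10363.5000
Σcross = 951.0000 → A = |Σcross|/2 = 475.5000 mm²
Σ(r_i+r_j)·cross = 31056.7500 → first moment M = |Σ|/6 = 5176.1250
R_c = M/A = 5176.1250/475.5000 = 10.8856 mm
θ = 316° = 5.515240 rad
V = θ·R_c·A = 5.515240·10.8856·475.5000 = 28547.574 mm³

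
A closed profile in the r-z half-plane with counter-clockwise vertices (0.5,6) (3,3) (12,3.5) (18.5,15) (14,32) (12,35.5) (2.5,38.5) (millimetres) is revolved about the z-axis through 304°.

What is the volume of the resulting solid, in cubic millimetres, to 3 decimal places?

Profile (r,z), 7 vertices: (0.5,6) (3,3) (12,3.5) (18.5,15) (14,32) (12,35.5) (2.5,38.5)
edge 0: (0.5,6)→(3,3)  cross = 0.5·3 − 3·6 = -16.5000; (r_i+r_j)·cross = 3.5·-16.5000 = -57.7500
edge 1: (3,3)→(12,3.5)  cross = 3·3.5 − 12·3 = -25.5000; (r_i+r_j)·cross = 15·-25.5000 = -382.5000
edge 2: (12,3.5)→(18.5,15)  cross = 12·15 − 18.5·3.5 = 115.2500; (r_i+r_j)·cross = 30.5·115.2500 = 3515.1250
edge 3: (18.5,15)→(14,32)  cross = 18.5·32 − 14·15 = 382.0000; (r_i+r_j)·cross = 32.5·382.0000 = 12415.0000
edge 4: (14,32)→(12,35.5)  cross = 14·35.5 − 12·32 = 113.0000; (r_i+r_j)·cross = 26·113.0000 = 2938.0000
edge 5: (12,35.5)→(2.5,38.5)  cross = 12·38.5 − 2.5·35.5 = 373.2500; (r_i+r_j)·cross = 14.5·373.2500 = 5412.1250
edge 6: (2.5,38.5)→(0.5,6)  cross = 2.5·6 − 0.5·38.5 = -4.2500; (r_i+r_j)·cross = 3·-4.2500 = -12.7500
Σcross = 937.2500 → A = |Σcross|/2 = 468.6250 mm²
Σ(r_i+r_j)·cross = 23827.2500 → first moment M = |Σ|/6 = 3971.2083
R_c = M/A = 3971.2083/468.6250 = 8.4742 mm
θ = 304° = 5.305801 rad
V = θ·R_c·A = 5.305801·8.4742·468.6250 = 21070.441 mm³

Volume = 21070.441 mm³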